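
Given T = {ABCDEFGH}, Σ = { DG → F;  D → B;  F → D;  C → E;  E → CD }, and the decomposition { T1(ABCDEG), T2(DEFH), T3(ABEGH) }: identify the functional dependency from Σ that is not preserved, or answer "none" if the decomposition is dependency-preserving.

Check DG → F: no single fragment contains all of {DFG}, and the restricted closure of {DG} across the fragments never reaches {F}.
D → B is preserved.
F → D is preserved.
C → E is preserved.
E → CD is preserved.

DG → F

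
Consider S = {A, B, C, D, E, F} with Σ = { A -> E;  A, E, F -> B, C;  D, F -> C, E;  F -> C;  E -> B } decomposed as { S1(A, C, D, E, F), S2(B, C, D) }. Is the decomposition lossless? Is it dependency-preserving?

Lossless test: (C, D)⁺ = {C, D}, which is a superkey of neither fragment — lossy.
Dependency preservation: the restricted closure of {A, E, F} across the fragments never reaches {B, C}, so A, E, F → B, C cannot be enforced without a join — not preserved.

lossy and not dependency-preserving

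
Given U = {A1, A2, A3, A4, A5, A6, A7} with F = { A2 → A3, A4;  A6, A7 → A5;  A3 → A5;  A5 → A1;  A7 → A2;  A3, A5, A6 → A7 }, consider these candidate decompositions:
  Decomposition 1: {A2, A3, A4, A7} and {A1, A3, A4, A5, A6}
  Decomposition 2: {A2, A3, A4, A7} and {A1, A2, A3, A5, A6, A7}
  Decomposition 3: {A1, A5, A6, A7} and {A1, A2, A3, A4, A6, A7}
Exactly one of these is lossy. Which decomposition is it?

Decomposition 1: common = {A3, A4}, closure = {A1, A3, A4, A5} → lossy.
Decomposition 2: common = {A2, A3, A7}, closure = {A1, A2, A3, A4, A5, A7} → lossless.
Decomposition 3: common = {A1, A6, A7}, closure = {A1, A2, A3, A4, A5, A6, A7} → lossless.

Decomposition 1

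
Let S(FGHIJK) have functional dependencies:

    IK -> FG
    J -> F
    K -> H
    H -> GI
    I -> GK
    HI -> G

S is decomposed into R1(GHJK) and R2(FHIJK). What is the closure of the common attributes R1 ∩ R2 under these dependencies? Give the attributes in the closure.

R1 ∩ R2 = {HJK}.
J → F applies, adding F
H → GI applies, adding GI
Closure: {FGHIJK}.

FGHIJK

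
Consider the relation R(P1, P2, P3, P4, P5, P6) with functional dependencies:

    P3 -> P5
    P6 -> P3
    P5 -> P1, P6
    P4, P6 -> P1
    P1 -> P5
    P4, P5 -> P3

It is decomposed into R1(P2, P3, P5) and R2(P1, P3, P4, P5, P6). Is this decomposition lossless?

Common attributes: R1 ∩ R2 = {P3, P5}.
Closure of {P3, P5}: P5 → P1, P6 applies, adding P1, P6. So (P3, P5)⁺ = {P1, P3, P5, P6}.
The closure contains neither all of R1 = {P2, P3, P5} nor all of R2 = {P1, P3, P4, P5, P6}, so the common attributes are not a superkey of either fragment. The join is lossy.

No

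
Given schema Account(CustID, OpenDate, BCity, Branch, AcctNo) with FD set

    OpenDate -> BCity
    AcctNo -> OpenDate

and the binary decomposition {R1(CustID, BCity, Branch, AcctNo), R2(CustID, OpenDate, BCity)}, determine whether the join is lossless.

Common attributes: R1 ∩ R2 = {CustID, BCity}.
No dependency enlarges {CustID, BCity}, so (CustID, BCity)⁺ = {CustID, BCity}.
The closure contains neither all of R1 = {CustID, BCity, Branch, AcctNo} nor all of R2 = {CustID, OpenDate, BCity}, so the common attributes are not a superkey of either fragment. The join is lossy.

No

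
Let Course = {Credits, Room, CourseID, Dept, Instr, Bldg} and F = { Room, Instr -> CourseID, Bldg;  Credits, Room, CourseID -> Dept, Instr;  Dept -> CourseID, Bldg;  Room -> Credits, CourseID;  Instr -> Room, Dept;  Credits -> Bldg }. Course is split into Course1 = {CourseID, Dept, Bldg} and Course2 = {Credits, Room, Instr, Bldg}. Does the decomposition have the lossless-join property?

No

Common attributes: Course1 ∩ Course2 = {Bldg}.
No dependency enlarges {Bldg}, so (Bldg)⁺ = {Bldg}.
The closure contains neither all of Course1 = {CourseID, Dept, Bldg} nor all of Course2 = {Credits, Room, Instr, Bldg}, so the common attributes are not a superkey of either fragment. The join is lossy.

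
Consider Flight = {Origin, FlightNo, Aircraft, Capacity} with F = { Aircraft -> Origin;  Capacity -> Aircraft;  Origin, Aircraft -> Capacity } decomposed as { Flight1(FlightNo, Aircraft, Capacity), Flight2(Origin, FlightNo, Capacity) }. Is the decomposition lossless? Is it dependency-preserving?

lossless and dependency-preserving

Lossless test: (FlightNo, Capacity)⁺ = {Origin, FlightNo, Aircraft, Capacity}, which contains all of one fragment — lossless.
Dependency preservation: Aircraft → Origin; Origin, Aircraft → Capacity are not contained in any single fragment, but the restricted closure of each left-hand side across the fragments still reaches the right-hand side; the remaining FDs each lie inside some fragment. All dependencies are preserved.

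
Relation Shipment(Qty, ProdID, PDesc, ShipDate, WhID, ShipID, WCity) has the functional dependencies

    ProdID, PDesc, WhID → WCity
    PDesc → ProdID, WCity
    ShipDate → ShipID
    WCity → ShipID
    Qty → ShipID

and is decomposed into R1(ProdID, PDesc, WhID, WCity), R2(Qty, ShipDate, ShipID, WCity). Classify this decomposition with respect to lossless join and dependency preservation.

Lossless test: (WCity)⁺ = {ShipID, WCity}, which is a superkey of neither fragment — lossy.
Dependency preservation: every FD's attributes lie within a single fragment, so each can be enforced locally — preserved.

lossy but dependency-preserving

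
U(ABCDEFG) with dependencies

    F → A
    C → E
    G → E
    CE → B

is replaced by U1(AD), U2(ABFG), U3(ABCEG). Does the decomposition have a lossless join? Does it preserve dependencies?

Lossless test (chase): Rows 2 and 3 agree on G; apply G→E and equate their E entries. No row becomes fully distinguished — the join is lossy.
Dependency preservation: every FD's attributes lie within a single fragment, so each can be enforced locally — preserved.

lossy but dependency-preserving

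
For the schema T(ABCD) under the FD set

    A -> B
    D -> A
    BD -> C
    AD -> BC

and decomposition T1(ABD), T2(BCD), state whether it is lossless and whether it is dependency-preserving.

Lossless test: (BD)⁺ = {ABCD}, which contains all of one fragment — lossless.
Dependency preservation: AD → BC is not contained in any single fragment, but the restricted closure of its left-hand side across the fragments still reaches the right-hand side; the remaining FDs each lie inside some fragment. All dependencies are preserved.

lossless and dependency-preserving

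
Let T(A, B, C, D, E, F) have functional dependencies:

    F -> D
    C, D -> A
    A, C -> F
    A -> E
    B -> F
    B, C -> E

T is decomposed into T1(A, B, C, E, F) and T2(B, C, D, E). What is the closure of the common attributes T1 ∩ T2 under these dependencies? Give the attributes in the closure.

T1 ∩ T2 = {B, C, E}.
B → F applies, adding F
F → D applies, adding D
C, D → A applies, adding A
Closure: {A, B, C, D, E, F}.

A, B, C, D, E, F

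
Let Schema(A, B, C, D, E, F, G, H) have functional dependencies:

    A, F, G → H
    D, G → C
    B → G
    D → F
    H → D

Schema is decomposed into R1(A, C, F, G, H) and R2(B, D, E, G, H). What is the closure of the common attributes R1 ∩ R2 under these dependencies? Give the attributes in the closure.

C, D, F, G, H

R1 ∩ R2 = {G, H}.
H → D applies, adding D
D, G → C applies, adding C
D → F applies, adding F
Closure: {C, D, F, G, H}.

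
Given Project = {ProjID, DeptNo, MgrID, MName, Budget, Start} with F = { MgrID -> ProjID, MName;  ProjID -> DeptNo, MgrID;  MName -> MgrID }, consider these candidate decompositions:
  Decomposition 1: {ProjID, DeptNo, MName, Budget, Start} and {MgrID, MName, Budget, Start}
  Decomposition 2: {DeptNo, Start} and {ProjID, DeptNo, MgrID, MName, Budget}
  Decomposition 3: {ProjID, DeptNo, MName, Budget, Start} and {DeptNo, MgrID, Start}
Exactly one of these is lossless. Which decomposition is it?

Decomposition 1

Decomposition 1: common = {MName, Budget, Start}, closure = {ProjID, DeptNo, MgrID, MName, Budget, Start} → lossless.
Decomposition 2: common = {DeptNo}, closure = {DeptNo} → lossy.
Decomposition 3: common = {DeptNo, Start}, closure = {DeptNo, Start} → lossy.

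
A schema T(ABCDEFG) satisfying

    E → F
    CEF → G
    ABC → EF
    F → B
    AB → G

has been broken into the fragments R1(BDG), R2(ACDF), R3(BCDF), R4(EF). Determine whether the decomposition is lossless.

No

Chase test. Columns are ABCDEFG; row i has aⱼ where attribute j ∈ Ri, else bᵢⱼ.
Initial tableau (one row per fragment):
  row 1: b11 a2 b13 a4 b15 b16 a7
  row 2: a1 b22 a3 a4 b25 a6 b27
  row 3: b31 a2 a3 a4 b35 a6 b37
  row 4: b41 b42 b43 b44 a5 a6 b47
Rows 2 and 3 agree on F; apply F→B and equate their B entries.
Rows 2 and 4 agree on F; apply F→B and equate their B entries.
No row becomes fully distinguished — the join is lossy.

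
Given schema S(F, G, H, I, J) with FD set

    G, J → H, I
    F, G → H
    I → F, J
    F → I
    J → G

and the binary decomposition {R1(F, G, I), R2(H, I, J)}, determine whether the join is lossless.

Common attributes: R1 ∩ R2 = {I}.
Closure of {I}: I → F, J applies, adding F, J; J → G applies, adding G; G, J → H, I applies, adding H. So (I)⁺ = {F, G, H, I, J}.
This closure contains every attribute of R1, so R1 ∩ R2 → R1. The join is lossless.

Yes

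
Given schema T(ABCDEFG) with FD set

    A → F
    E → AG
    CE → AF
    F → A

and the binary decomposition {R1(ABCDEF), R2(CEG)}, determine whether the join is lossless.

Common attributes: R1 ∩ R2 = {CE}.
Closure of {CE}: E → AG applies, adding AG; CE → AF applies, adding F. So (CE)⁺ = {ACEFG}.
This closure contains every attribute of R2, so R1 ∩ R2 → R2. The join is lossless.

Yes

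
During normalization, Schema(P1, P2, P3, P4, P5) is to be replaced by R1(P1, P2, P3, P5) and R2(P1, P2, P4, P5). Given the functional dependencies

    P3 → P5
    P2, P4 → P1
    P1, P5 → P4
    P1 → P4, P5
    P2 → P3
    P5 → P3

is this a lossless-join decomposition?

Yes

Common attributes: R1 ∩ R2 = {P1, P2, P5}.
Closure of {P1, P2, P5}: P1, P5 → P4 applies, adding P4; P2 → P3 applies, adding P3. So (P1, P2, P5)⁺ = {P1, P2, P3, P4, P5}.
This closure contains every attribute of R1, so R1 ∩ R2 → R1. The join is lossless.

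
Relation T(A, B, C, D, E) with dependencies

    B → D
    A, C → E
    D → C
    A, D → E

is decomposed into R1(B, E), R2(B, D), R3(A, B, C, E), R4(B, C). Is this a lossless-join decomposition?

Yes

Chase test. Columns are A, B, C, D, E; row i has aⱼ where attribute j ∈ Ri, else bᵢⱼ.
Initial tableau (one row per fragment):
  row 1: b11 a2 b13 b14 a5
  row 2: b21 a2 b23 a4 b25
  row 3: a1 a2 a3 b34 a5
  row 4: b41 a2 a3 b44 b45
Rows 1 and 2 agree on B; apply B→D and equate their D entries.
Rows 1 and 3 agree on B; apply B→D and equate their D entries.
Rows 1 and 4 agree on B; apply B→D and equate their D entries.
Rows 1 and 2 agree on D; apply D→C and equate their C entries.
Rows 1 and 3 agree on D; apply D→C and equate their C entries.
Row 3 is now all distinguished symbols — the join is lossless.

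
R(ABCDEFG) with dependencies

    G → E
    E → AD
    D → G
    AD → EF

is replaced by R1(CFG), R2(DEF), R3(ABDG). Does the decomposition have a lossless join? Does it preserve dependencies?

Lossless test (chase): Rows 1 and 3 agree on G; apply G→E and equate their E entries. Rows 1 and 3 agree on E; apply E→AD and equate their AD entries. Rows 1 and 2 agree on D; apply D→G and equate their G entries. Rows 1 and 3 agree on AD; apply AD→EF and equate their EF entries. Rows 1 and 2 agree on G; apply G→E and equate their E entries. Rows 1 and 2 agree on E; apply E→AD and equate their AD entries. No row becomes fully distinguished — the join is lossy.
Dependency preservation: G → E; E → AD; AD → EF are not contained in any single fragment, but the restricted closure of each left-hand side across the fragments still reaches the right-hand side; the remaining FDs each lie inside some fragment. All dependencies are preserved.

lossy but dependency-preserving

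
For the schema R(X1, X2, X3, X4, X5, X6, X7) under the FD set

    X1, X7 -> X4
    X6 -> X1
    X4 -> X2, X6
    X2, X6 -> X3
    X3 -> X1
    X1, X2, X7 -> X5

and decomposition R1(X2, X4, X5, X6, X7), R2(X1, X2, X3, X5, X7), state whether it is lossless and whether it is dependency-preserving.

lossy and not dependency-preserving

Lossless test: (X2, X5, X7)⁺ = {X2, X5, X7}, which is a superkey of neither fragment — lossy.
Dependency preservation: the restricted closure of {X1, X7} across the fragments never reaches {X4}, so X1, X7 → X4 cannot be enforced without a join — not preserved.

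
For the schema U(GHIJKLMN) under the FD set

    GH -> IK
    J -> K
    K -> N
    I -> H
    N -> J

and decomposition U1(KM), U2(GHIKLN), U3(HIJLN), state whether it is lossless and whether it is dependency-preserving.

Lossless test (chase): Rows 1 and 2 agree on K; apply K→N and equate their N entries. Rows 1 and 2 agree on N; apply N→J and equate their J entries. Rows 1 and 3 agree on N; apply N→J and equate their J entries. Rows 1 and 3 agree on J; apply J→K and equate their K entries. No row becomes fully distinguished — the join is lossy.
Dependency preservation: J → K is not contained in any single fragment, but the restricted closure of its left-hand side across the fragments still reaches the right-hand side; the remaining FDs each lie inside some fragment. All dependencies are preserved.

lossy but dependency-preserving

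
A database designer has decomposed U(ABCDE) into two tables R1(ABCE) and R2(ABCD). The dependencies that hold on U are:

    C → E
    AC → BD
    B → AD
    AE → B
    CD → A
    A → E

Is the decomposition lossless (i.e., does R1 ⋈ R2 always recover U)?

Yes

Common attributes: R1 ∩ R2 = {ABC}.
Closure of {ABC}: C → E applies, adding E; AC → BD applies, adding D. So (ABC)⁺ = {ABCDE}.
This closure contains every attribute of R1, so R1 ∩ R2 → R1. The join is lossless.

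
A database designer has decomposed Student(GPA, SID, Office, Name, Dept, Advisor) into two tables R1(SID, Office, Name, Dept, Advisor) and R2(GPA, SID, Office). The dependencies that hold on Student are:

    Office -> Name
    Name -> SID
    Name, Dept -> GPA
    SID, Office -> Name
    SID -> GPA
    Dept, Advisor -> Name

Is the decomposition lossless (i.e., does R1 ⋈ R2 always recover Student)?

Yes

Common attributes: R1 ∩ R2 = {SID, Office}.
Closure of {SID, Office}: Office → Name applies, adding Name; SID → GPA applies, adding GPA. So (SID, Office)⁺ = {GPA, SID, Office, Name}.
This closure contains every attribute of R2, so R1 ∩ R2 → R2. The join is lossless.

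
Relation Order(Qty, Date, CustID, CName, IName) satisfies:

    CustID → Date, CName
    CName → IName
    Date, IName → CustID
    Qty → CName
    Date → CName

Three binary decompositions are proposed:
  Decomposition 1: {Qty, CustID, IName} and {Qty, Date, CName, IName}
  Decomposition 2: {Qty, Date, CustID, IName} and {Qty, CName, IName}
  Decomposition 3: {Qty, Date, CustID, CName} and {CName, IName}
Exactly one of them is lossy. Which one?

Decomposition 1: common = {Qty, IName}, closure = {Qty, CName, IName} → lossy.
Decomposition 2: common = {Qty, IName}, closure = {Qty, CName, IName} → lossless.
Decomposition 3: common = {CName}, closure = {CName, IName} → lossless.

Decomposition 1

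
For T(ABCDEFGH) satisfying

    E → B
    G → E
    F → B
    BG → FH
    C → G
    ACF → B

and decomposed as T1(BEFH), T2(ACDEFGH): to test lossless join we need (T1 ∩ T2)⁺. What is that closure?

T1 ∩ T2 = {EFH}.
E → B applies, adding B
Closure: {BEFH}.

BEFH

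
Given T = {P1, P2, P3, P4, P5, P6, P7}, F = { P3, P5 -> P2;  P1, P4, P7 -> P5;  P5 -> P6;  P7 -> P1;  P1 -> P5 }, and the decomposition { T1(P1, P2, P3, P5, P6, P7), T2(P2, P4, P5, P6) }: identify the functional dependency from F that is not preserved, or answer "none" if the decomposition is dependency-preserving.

P3, P5 → P2 lies within T1.
P1, P4, P7 → P5: restricted closure across fragments reaches P5.
P5 → P6 lies within T1.
P7 → P1 lies within T1.
P1 → P5 lies within T1.
Every dependency is enforceable on the fragments, so the decomposition is dependency-preserving.

none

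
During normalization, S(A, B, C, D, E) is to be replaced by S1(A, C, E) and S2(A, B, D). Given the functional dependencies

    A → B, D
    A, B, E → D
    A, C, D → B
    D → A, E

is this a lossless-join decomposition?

Yes

Common attributes: S1 ∩ S2 = {A}.
Closure of {A}: A → B, D applies, adding B, D; D → A, E applies, adding E. So (A)⁺ = {A, B, D, E}.
This closure contains every attribute of S2, so S1 ∩ S2 → S2. The join is lossless.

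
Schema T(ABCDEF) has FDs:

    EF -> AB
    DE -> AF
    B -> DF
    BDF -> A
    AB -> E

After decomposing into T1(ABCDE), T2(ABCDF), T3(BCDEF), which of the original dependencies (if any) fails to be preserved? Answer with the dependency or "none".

EF → AB: restricted closure across fragments reaches AB.
DE → AF: restricted closure across fragments reaches AF.
B → DF lies within T2.
BDF → A lies within T2.
AB → E lies within T1.
Every dependency is enforceable on the fragments, so the decomposition is dependency-preserving.

none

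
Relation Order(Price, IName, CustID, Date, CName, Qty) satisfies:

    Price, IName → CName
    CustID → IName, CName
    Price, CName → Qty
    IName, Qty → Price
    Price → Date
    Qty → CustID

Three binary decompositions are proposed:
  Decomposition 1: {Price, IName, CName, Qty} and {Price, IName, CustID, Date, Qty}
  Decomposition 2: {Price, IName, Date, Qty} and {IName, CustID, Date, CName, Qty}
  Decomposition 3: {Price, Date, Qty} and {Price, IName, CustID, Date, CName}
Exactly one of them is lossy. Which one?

Decomposition 1: common = {Price, IName, Qty}, closure = {Price, IName, CustID, Date, CName, Qty} → lossless.
Decomposition 2: common = {IName, Date, Qty}, closure = {Price, IName, CustID, Date, CName, Qty} → lossless.
Decomposition 3: common = {Price, Date}, closure = {Price, Date} → lossy.

Decomposition 3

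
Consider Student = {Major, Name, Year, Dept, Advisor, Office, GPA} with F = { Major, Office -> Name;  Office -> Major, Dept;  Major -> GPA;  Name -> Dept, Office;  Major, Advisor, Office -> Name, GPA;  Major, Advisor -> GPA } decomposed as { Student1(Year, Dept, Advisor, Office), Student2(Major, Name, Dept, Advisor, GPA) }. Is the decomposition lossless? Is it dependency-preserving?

Lossless test: (Dept, Advisor)⁺ = {Dept, Advisor}, which is a superkey of neither fragment — lossy.
Dependency preservation: the restricted closure of {Major, Office} across the fragments never reaches {Name}, so Major, Office → Name cannot be enforced without a join — not preserved.

lossy and not dependency-preserving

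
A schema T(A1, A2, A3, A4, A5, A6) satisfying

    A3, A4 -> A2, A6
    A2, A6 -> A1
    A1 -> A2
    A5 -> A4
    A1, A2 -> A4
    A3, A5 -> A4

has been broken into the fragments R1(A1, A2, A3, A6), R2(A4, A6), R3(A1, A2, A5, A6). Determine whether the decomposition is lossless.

Chase test. Columns are A1, A2, A3, A4, A5, A6; row i has aⱼ where attribute j ∈ Ri, else bᵢⱼ.
Initial tableau (one row per fragment):
  row 1: a1 a2 a3 b14 b15 a6
  row 2: b21 b22 b23 a4 b25 a6
  row 3: a1 a2 b33 b34 a5 a6
Rows 1 and 3 agree on A1, A2; apply A1, A2→A4 and equate their A4 entries.
No row becomes fully distinguished — the join is lossy.

No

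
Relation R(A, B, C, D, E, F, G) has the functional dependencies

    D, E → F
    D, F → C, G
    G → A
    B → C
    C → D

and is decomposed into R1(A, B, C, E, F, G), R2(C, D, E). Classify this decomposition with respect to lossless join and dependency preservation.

lossless but not dependency-preserving

Lossless test: (C, E)⁺ = {A, C, D, E, F, G}, which contains all of one fragment — lossless.
Dependency preservation: the restricted closure of {D, F} across the fragments never reaches {C, G}, so D, F → C, G cannot be enforced without a join — not preserved.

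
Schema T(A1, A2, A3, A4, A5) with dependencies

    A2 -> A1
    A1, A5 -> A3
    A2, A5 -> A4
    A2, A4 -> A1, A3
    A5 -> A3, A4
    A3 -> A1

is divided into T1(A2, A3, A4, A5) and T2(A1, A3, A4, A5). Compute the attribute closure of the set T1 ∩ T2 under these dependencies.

A1, A3, A4, A5

T1 ∩ T2 = {A3, A4, A5}.
A3 → A1 applies, adding A1
Closure: {A1, A3, A4, A5}.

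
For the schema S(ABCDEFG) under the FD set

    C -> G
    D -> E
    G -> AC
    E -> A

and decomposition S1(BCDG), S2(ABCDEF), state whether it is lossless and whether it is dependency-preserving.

Lossless test: (BCD)⁺ = {ABCDEG}, which contains all of one fragment — lossless.
Dependency preservation: G → AC is not contained in any single fragment, but the restricted closure of its left-hand side across the fragments still reaches the right-hand side; the remaining FDs each lie inside some fragment. All dependencies are preserved.

lossless and dependency-preserving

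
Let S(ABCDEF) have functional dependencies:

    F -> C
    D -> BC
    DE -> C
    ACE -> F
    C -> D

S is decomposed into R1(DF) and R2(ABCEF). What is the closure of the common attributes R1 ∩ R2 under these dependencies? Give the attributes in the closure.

R1 ∩ R2 = {F}.
F → C applies, adding C
C → D applies, adding D
D → BC applies, adding B
Closure: {BCDF}.

BCDF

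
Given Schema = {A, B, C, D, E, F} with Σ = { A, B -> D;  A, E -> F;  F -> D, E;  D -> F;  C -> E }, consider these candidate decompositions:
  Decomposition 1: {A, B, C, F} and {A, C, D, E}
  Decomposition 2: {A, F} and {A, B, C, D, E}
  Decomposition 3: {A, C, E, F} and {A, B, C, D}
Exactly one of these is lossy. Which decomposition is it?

Decomposition 2

Decomposition 1: common = {A, C}, closure = {A, C, D, E, F} → lossless.
Decomposition 2: common = {A}, closure = {A} → lossy.
Decomposition 3: common = {A, C}, closure = {A, C, D, E, F} → lossless.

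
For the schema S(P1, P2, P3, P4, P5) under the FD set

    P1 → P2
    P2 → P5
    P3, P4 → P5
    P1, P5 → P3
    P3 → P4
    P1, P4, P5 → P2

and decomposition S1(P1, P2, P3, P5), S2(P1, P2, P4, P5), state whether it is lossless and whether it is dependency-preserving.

Lossless test: (P1, P2, P5)⁺ = {P1, P2, P3, P4, P5}, which contains all of one fragment — lossless.
Dependency preservation: the restricted closure of {P3} across the fragments never reaches {P4}, so P3 → P4 cannot be enforced without a join — not preserved.

lossless but not dependency-preserving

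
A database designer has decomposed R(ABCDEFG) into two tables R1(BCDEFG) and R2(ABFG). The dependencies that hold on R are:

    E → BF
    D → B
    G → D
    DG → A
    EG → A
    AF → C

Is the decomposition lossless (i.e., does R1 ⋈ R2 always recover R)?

Yes

Common attributes: R1 ∩ R2 = {BFG}.
Closure of {BFG}: G → D applies, adding D; DG → A applies, adding A; AF → C applies, adding C. So (BFG)⁺ = {ABCDFG}.
This closure contains every attribute of R2, so R1 ∩ R2 → R2. The join is lossless.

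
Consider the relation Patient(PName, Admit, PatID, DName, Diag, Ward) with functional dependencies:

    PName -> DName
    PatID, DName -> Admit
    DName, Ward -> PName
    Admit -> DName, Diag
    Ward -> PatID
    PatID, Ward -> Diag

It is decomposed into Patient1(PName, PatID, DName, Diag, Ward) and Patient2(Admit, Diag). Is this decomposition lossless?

No

Common attributes: Patient1 ∩ Patient2 = {Diag}.
No dependency enlarges {Diag}, so (Diag)⁺ = {Diag}.
The closure contains neither all of Patient1 = {PName, PatID, DName, Diag, Ward} nor all of Patient2 = {Admit, Diag}, so the common attributes are not a superkey of either fragment. The join is lossy.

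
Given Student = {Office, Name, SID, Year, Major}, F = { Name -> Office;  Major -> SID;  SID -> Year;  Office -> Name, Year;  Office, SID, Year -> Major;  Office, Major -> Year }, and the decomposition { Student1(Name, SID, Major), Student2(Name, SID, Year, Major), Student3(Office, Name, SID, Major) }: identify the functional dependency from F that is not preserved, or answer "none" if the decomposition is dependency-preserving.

none

Name → Office lies within Student3.
Major → SID lies within Student1.
SID → Year lies within Student2.
Office → Name, Year: restricted closure across fragments reaches Name, Year.
Office, SID, Year → Major: restricted closure across fragments reaches Major.
Office, Major → Year: restricted closure across fragments reaches Year.
Every dependency is enforceable on the fragments, so the decomposition is dependency-preserving.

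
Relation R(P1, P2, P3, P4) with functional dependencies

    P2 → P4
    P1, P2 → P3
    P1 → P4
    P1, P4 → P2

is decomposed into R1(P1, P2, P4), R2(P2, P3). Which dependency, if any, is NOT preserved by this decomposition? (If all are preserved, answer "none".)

P1, P2 → P3

Check P1, P2 → P3: no single fragment contains all of {P1, P2, P3}, and the restricted closure of {P1, P2} across the fragments never reaches {P3}.
P2 → P4 is preserved.
P1 → P4 is preserved.
P1, P4 → P2 is preserved.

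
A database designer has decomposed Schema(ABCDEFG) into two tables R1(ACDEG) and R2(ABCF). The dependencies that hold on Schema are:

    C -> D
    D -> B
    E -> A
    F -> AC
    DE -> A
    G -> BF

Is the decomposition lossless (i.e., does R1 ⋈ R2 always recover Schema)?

No

Common attributes: R1 ∩ R2 = {AC}.
Closure of {AC}: C → D applies, adding D; D → B applies, adding B. So (AC)⁺ = {ABCD}.
The closure contains neither all of R1 = {ACDEG} nor all of R2 = {ABCF}, so the common attributes are not a superkey of either fragment. The join is lossy.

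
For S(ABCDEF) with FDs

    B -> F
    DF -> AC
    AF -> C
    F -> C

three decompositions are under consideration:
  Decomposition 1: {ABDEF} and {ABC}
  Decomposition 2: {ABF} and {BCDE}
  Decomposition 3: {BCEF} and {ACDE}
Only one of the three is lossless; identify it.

Decomposition 1

Decomposition 1: common = {AB}, closure = {ABCF} → lossless.
Decomposition 2: common = {B}, closure = {BCF} → lossy.
Decomposition 3: common = {CE}, closure = {CE} → lossy.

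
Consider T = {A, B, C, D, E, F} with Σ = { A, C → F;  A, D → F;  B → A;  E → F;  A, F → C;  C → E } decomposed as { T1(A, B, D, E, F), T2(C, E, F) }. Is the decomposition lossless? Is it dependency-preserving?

lossy and not dependency-preserving

Lossless test: (E, F)⁺ = {E, F}, which is a superkey of neither fragment — lossy.
Dependency preservation: the restricted closure of {A, F} across the fragments never reaches {C}, so A, F → C cannot be enforced without a join — not preserved.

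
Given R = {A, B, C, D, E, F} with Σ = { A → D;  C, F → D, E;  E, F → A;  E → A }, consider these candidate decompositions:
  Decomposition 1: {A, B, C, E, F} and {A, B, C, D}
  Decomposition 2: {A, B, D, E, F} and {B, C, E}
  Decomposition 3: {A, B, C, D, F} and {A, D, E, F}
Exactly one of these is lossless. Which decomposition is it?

Decomposition 1

Decomposition 1: common = {A, B, C}, closure = {A, B, C, D} → lossless.
Decomposition 2: common = {B, E}, closure = {A, B, D, E} → lossy.
Decomposition 3: common = {A, D, F}, closure = {A, D, F} → lossy.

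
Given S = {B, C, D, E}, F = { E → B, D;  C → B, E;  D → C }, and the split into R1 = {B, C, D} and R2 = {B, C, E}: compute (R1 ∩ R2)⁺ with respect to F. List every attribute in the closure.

R1 ∩ R2 = {B, C}.
C → B, E applies, adding E
E → B, D applies, adding D
Closure: {B, C, D, E}.

B, C, D, E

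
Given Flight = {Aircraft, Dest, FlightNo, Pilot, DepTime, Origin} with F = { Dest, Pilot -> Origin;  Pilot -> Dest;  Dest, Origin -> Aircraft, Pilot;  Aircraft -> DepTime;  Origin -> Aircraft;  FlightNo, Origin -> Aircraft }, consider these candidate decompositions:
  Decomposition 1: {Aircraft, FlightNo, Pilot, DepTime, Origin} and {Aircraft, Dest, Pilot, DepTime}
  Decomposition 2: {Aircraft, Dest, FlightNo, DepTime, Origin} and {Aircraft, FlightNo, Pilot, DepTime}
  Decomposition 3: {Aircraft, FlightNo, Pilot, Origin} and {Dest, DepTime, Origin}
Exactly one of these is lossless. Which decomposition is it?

Decomposition 1

Decomposition 1: common = {Aircraft, Pilot, DepTime}, closure = {Aircraft, Dest, Pilot, DepTime, Origin} → lossless.
Decomposition 2: common = {Aircraft, FlightNo, DepTime}, closure = {Aircraft, FlightNo, DepTime} → lossy.
Decomposition 3: common = {Origin}, closure = {Aircraft, DepTime, Origin} → lossy.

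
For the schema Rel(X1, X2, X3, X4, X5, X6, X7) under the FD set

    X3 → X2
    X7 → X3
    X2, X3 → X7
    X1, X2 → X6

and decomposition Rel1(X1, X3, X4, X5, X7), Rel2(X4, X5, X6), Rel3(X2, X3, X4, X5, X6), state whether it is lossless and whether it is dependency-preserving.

lossy and not dependency-preserving

Lossless test (chase): Rows 1 and 3 agree on X3; apply X3→X2 and equate their X2 entries. Rows 1 and 3 agree on X2, X3; apply X2, X3→X7 and equate their X7 entries. No row becomes fully distinguished — the join is lossy.
Dependency preservation: the restricted closure of {X1, X2} across the fragments never reaches {X6}, so X1, X2 → X6 cannot be enforced without a join — not preserved.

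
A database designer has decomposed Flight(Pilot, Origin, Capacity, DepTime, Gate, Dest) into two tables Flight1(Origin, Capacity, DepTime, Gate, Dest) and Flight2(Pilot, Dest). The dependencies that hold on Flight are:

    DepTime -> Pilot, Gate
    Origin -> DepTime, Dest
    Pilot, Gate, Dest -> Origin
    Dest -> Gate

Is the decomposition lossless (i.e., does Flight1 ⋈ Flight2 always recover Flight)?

No

Common attributes: Flight1 ∩ Flight2 = {Dest}.
Closure of {Dest}: Dest → Gate applies, adding Gate. So (Dest)⁺ = {Gate, Dest}.
The closure contains neither all of Flight1 = {Origin, Capacity, DepTime, Gate, Dest} nor all of Flight2 = {Pilot, Dest}, so the common attributes are not a superkey of either fragment. The join is lossy.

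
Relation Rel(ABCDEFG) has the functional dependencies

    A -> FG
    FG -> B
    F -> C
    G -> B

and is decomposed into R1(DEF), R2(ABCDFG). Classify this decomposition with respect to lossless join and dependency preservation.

Lossless test: (DF)⁺ = {CDF}, which is a superkey of neither fragment — lossy.
Dependency preservation: every FD's attributes lie within a single fragment, so each can be enforced locally — preserved.

lossy but dependency-preserving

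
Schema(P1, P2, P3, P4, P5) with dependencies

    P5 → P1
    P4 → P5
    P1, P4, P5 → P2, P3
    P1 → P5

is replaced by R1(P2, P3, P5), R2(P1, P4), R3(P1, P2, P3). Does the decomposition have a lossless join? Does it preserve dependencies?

lossy and not dependency-preserving

Lossless test (chase): Rows 2 and 3 agree on P1; apply P1→P5 and equate their P5 entries. No row becomes fully distinguished — the join is lossy.
Dependency preservation: the restricted closure of {P5} across the fragments never reaches {P1}, so P5 → P1 cannot be enforced without a join — not preserved.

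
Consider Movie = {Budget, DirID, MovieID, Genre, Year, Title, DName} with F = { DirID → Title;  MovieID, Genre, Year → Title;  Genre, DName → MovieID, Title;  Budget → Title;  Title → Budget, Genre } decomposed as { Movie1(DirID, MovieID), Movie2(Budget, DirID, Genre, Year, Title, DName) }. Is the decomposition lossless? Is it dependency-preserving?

lossy and not dependency-preserving

Lossless test: (DirID)⁺ = {Budget, DirID, Genre, Title}, which is a superkey of neither fragment — lossy.
Dependency preservation: the restricted closure of {MovieID, Genre, Year} across the fragments never reaches {Title}, so MovieID, Genre, Year → Title cannot be enforced without a join — not preserved.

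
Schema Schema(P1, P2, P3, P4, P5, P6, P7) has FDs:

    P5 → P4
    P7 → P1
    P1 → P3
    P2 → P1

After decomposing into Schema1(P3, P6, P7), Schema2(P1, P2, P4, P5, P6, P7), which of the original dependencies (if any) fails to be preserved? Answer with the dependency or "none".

P1 → P3

Check P1 → P3: no single fragment contains all of {P1, P3}, and the restricted closure of {P1} across the fragments never reaches {P3}.
P5 → P4 is preserved.
P7 → P1 is preserved.
P2 → P1 is preserved.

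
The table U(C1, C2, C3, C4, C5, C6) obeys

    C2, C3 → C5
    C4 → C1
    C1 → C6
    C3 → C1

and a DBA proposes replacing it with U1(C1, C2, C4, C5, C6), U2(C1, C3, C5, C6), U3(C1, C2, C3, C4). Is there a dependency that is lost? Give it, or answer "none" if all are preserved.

C2, C3 → C5

Check C2, C3 → C5: no single fragment contains all of {C2, C3, C5}, and the restricted closure of {C2, C3} across the fragments never reaches {C5}.
C4 → C1 is preserved.
C1 → C6 is preserved.
C3 → C1 is preserved.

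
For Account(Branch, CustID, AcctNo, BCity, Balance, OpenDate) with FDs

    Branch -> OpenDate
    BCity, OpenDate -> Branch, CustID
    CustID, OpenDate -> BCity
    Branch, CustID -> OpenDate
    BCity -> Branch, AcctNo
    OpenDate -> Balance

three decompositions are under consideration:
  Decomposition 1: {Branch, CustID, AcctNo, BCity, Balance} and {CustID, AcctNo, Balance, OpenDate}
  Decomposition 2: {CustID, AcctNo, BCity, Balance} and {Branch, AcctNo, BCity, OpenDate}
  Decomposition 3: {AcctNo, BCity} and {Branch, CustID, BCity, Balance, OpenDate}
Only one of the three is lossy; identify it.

Decomposition 1: common = {CustID, AcctNo, Balance}, closure = {CustID, AcctNo, Balance} → lossy.
Decomposition 2: common = {AcctNo, BCity}, closure = {Branch, CustID, AcctNo, BCity, Balance, OpenDate} → lossless.
Decomposition 3: common = {BCity}, closure = {Branch, CustID, AcctNo, BCity, Balance, OpenDate} → lossless.

Decomposition 1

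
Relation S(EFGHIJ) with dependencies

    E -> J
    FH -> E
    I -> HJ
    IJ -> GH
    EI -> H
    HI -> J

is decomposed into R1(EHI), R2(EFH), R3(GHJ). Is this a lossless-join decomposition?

Chase test. Columns are EFGHIJ; row i has aⱼ where attribute j ∈ Ri, else bᵢⱼ.
Initial tableau (one row per fragment):
  row 1: a1 b12 b13 a4 a5 b16
  row 2: a1 a2 b23 a4 b25 b26
  row 3: b31 b32 a3 a4 b35 a6
Rows 1 and 2 agree on E; apply E→J and equate their J entries.
No row becomes fully distinguished — the join is lossy.

No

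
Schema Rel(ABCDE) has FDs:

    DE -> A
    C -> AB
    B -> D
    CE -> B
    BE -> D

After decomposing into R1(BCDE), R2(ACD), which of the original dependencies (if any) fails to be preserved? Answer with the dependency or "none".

DE -> A

Check DE → A: no single fragment contains all of {ADE}, and the restricted closure of {DE} across the fragments never reaches {A}.
C → AB is preserved.
B → D is preserved.
CE → B is preserved.
BE → D is preserved.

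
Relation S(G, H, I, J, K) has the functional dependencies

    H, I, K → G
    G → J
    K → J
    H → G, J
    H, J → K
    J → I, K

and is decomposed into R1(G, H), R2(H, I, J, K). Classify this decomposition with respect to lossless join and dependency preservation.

Lossless test: (H)⁺ = {G, H, I, J, K}, which contains all of one fragment — lossless.
Dependency preservation: the restricted closure of {G} across the fragments never reaches {J}, so G → J cannot be enforced without a join — not preserved.

lossless but not dependency-preserving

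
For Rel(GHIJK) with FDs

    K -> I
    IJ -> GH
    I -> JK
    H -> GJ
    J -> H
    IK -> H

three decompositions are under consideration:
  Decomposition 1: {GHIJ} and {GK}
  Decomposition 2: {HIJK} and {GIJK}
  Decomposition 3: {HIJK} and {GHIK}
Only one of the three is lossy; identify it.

Decomposition 1: common = {G}, closure = {G} → lossy.
Decomposition 2: common = {IJK}, closure = {GHIJK} → lossless.
Decomposition 3: common = {HIK}, closure = {GHIJK} → lossless.

Decomposition 1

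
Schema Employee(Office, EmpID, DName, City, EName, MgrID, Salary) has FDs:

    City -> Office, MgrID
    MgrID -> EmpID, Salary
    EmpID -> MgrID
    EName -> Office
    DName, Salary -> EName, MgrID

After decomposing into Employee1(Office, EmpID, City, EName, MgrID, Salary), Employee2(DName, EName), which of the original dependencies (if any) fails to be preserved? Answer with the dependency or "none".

DName, Salary -> EName, MgrID

Check DName, Salary → EName, MgrID: no single fragment contains all of {DName, EName, MgrID, Salary}, and the restricted closure of {DName, Salary} across the fragments never reaches {EName, MgrID}.
City → Office, MgrID is preserved.
MgrID → EmpID, Salary is preserved.
EmpID → MgrID is preserved.
EName → Office is preserved.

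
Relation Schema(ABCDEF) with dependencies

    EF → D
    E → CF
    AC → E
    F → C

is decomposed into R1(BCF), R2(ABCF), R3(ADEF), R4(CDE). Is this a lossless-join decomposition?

Chase test. Columns are ABCDEF; row i has aⱼ where attribute j ∈ Ri, else bᵢⱼ.
Initial tableau (one row per fragment):
  row 1: b11 a2 a3 b14 b15 a6
  row 2: a1 a2 a3 b24 b25 a6
  row 3: a1 b32 b33 a4 a5 a6
  row 4: b41 b42 a3 a4 a5 b46
Rows 3 and 4 agree on E; apply E→CF and equate their CF entries.
Rows 2 and 3 agree on AC; apply AC→E and equate their E entries.
Rows 2 and 3 agree on EF; apply EF→D and equate their D entries.
Row 2 is now all distinguished symbols — the join is lossless.

Yes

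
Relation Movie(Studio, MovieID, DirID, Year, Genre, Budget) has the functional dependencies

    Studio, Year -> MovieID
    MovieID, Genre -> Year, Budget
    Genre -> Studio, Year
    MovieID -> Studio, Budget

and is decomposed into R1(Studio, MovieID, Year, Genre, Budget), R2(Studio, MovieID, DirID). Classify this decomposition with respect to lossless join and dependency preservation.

lossy but dependency-preserving

Lossless test: (Studio, MovieID)⁺ = {Studio, MovieID, Budget}, which is a superkey of neither fragment — lossy.
Dependency preservation: every FD's attributes lie within a single fragment, so each can be enforced locally — preserved.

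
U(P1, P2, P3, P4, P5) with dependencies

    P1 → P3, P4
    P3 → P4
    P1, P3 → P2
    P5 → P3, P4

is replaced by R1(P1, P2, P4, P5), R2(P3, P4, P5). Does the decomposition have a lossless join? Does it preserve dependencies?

lossless but not dependency-preserving

Lossless test: (P4, P5)⁺ = {P3, P4, P5}, which contains all of one fragment — lossless.
Dependency preservation: the restricted closure of {P1} across the fragments never reaches {P3, P4}, so P1 → P3, P4 cannot be enforced without a join — not preserved.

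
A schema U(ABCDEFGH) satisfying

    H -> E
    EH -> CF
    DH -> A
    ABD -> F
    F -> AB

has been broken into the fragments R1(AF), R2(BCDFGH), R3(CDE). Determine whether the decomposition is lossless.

Chase test. Columns are ABCDEFGH; row i has aⱼ where attribute j ∈ Ri, else bᵢⱼ.
Initial tableau (one row per fragment):
  row 1: a1 b12 b13 b14 b15 a6 b17 b18
  row 2: b21 a2 a3 a4 b25 a6 a7 a8
  row 3: b31 b32 a3 a4 a5 b36 b37 b38
Rows 1 and 2 agree on F; apply F→AB and equate their AB entries.
No row becomes fully distinguished — the join is lossy.

No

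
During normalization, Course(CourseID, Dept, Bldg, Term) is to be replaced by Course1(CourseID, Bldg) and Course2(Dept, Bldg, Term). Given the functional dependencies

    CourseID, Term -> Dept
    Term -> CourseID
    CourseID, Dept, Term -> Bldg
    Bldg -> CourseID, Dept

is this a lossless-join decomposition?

Yes

Common attributes: Course1 ∩ Course2 = {Bldg}.
Closure of {Bldg}: Bldg → CourseID, Dept applies, adding CourseID, Dept. So (Bldg)⁺ = {CourseID, Dept, Bldg}.
This closure contains every attribute of Course1, so Course1 ∩ Course2 → Course1. The join is lossless.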